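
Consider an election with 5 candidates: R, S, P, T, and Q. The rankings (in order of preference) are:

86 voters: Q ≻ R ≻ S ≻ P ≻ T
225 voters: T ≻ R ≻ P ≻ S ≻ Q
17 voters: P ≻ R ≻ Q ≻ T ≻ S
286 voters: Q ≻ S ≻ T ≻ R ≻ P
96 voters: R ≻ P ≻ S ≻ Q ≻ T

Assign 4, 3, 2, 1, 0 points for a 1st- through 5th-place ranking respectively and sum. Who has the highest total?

R

R: 86·3 + 225·3 + 17·3 + 286·1 + 96·4 = 1654
S: 86·2 + 225·1 + 17·0 + 286·3 + 96·2 = 1447
P: 86·1 + 225·2 + 17·4 + 286·0 + 96·3 = 892
T: 86·0 + 225·4 + 17·1 + 286·2 + 96·0 = 1489
Q: 86·4 + 225·0 + 17·2 + 286·4 + 96·1 = 1618
R has the highest Borda score (1654).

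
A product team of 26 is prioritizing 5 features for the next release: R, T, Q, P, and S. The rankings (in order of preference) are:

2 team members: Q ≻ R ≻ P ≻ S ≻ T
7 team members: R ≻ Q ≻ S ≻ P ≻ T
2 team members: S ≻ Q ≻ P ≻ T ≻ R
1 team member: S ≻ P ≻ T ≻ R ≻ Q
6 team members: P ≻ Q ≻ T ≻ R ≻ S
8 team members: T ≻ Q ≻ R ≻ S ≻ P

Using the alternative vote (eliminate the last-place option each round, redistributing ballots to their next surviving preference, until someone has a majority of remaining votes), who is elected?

Round 1: R 7, T 8, Q 2, P 6, S 3. Eliminate Q.
Round 2: R 9, T 8, P 6, S 3. Eliminate S.
Round 3: R 9, T 8, P 9. Eliminate T.
Round 4: R 17, P 9. R has a majority.

R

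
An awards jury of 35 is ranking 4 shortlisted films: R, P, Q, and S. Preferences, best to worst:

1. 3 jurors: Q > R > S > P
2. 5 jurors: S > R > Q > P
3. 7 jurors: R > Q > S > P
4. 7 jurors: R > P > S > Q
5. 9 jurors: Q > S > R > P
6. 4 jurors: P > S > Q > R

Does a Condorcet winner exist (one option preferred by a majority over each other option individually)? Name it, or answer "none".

Checking pairwise contests:
S beats R 18–17.
R beats P 31–4.
R beats Q 19–16.
Q beats S 19–16.
Every option loses at least one head-to-head, so there is no Condorcet winner.

none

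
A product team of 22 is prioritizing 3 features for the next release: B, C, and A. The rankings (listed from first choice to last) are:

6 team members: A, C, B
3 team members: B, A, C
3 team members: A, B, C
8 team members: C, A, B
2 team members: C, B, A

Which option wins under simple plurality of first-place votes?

C

First-place votes: B 3, C 10, A 9.
C has the most first-place votes.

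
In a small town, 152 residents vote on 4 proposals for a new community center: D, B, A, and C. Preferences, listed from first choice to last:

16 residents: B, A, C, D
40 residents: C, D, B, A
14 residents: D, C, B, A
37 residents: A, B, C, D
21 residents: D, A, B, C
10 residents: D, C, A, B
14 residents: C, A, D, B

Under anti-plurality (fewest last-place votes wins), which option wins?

Last-place votes: D 53, B 24, A 54, C 21.
C is ranked last by the fewest voters, so C wins.

C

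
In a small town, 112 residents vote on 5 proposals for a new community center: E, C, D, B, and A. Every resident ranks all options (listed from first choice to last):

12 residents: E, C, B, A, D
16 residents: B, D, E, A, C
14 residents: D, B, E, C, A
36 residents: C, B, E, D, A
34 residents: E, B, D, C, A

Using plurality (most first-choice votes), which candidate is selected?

First-place votes: E 46, C 36, D 14, B 16, A 0.
E has the most first-place votes.

E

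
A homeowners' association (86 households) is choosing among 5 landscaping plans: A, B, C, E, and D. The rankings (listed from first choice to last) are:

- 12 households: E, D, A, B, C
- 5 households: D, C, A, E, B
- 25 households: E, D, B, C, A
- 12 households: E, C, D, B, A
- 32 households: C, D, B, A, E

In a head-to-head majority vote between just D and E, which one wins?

E

Voters preferring D to E: 37; preferring E to D: 49.
E wins the head-to-head.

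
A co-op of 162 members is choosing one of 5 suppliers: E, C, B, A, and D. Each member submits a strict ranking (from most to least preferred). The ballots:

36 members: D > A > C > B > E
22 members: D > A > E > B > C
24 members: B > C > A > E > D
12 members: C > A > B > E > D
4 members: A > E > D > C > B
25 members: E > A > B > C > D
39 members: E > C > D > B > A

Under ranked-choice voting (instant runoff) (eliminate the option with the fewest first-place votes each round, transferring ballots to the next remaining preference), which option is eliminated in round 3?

B

Round 1: E 64, C 12, B 24, A 4, D 58. Eliminate A.
Round 2: E 68, C 12, B 24, D 58. Eliminate C.
Round 3: E 68, B 36, D 58. Eliminate B.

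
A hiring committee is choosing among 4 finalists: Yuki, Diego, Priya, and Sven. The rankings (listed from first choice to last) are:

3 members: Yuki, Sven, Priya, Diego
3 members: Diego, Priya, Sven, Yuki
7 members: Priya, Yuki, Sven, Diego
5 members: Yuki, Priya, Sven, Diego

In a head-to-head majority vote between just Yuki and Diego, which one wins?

Voters preferring Yuki to Diego: 15; preferring Diego to Yuki: 3.
Yuki wins the head-to-head.

Yuki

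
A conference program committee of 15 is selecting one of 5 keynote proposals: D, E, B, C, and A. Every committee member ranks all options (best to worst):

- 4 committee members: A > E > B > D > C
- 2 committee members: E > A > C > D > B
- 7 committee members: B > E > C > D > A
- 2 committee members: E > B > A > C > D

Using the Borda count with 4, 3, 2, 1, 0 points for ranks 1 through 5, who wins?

D: 4·1 + 2·1 + 7·1 + 2·0 = 13
E: 4·3 + 2·4 + 7·3 + 2·4 = 49
B: 4·2 + 2·0 + 7·4 + 2·3 = 42
C: 4·0 + 2·2 + 7·2 + 2·1 = 20
A: 4·4 + 2·3 + 7·0 + 2·2 = 26
E has the highest Borda score (49).

E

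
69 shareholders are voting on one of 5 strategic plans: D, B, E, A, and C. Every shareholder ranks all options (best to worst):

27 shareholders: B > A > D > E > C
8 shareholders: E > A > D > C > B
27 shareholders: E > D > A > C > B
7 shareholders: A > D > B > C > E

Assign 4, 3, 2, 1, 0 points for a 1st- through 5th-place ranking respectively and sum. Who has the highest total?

A

D: 27·2 + 8·2 + 27·3 + 7·3 = 172
B: 27·4 + 8·0 + 27·0 + 7·2 = 122
E: 27·1 + 8·4 + 27·4 + 7·0 = 167
A: 27·3 + 8·3 + 27·2 + 7·4 = 187
C: 27·0 + 8·1 + 27·1 + 7·1 = 42
A has the highest Borda score (187).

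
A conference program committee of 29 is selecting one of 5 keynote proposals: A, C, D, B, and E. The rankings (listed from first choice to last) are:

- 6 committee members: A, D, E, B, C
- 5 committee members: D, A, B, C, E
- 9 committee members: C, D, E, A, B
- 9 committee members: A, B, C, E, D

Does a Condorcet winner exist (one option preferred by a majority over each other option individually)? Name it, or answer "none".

A

A vs C: 20–9 for A.
A vs D: 15–14 for A.
A vs B: 29–0 for A.
A vs E: 20–9 for A.
A beats every other option head-to-head.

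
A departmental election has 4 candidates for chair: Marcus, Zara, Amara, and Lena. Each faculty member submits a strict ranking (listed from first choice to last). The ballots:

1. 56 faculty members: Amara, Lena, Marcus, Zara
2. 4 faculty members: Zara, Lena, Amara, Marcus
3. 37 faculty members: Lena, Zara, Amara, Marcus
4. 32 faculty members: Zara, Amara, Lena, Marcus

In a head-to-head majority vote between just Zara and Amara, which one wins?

Voters preferring Zara to Amara: 73; preferring Amara to Zara: 56.
Zara wins the head-to-head.

Zara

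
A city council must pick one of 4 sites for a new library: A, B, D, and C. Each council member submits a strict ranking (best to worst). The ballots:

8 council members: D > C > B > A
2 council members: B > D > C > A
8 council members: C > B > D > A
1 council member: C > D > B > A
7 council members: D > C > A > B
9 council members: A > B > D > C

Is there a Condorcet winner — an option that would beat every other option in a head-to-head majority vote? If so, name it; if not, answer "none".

Checking pairwise contests:
B beats A 19–16.
C beats B 24–11.
B beats D 19–16.
D beats C 26–9.
Every option loses at least one head-to-head, so there is no Condorcet winner.

none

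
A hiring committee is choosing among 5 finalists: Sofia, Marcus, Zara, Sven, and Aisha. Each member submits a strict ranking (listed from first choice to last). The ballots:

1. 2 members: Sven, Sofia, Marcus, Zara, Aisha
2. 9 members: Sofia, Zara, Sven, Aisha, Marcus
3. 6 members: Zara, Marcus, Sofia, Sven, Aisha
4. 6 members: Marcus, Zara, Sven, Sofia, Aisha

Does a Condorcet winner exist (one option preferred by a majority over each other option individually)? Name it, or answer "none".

Zara

Zara vs Sofia: 12–11 for Zara.
Zara vs Marcus: 15–8 for Zara.
Zara vs Sven: 21–2 for Zara.
Zara vs Aisha: 23–0 for Zara.
Zara beats every other option head-to-head.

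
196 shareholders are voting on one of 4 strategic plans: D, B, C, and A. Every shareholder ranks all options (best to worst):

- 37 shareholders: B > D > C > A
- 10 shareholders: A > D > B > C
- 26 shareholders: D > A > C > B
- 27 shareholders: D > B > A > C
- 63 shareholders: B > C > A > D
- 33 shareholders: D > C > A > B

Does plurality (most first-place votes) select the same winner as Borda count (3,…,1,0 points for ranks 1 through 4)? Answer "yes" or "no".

yes

Plurality — first-place votes: D 86, B 100, C 0, A 10. Winner: B.
Borda — scores: D 352, B 364, C 255, A 205. Winner: B.
The two methods agree.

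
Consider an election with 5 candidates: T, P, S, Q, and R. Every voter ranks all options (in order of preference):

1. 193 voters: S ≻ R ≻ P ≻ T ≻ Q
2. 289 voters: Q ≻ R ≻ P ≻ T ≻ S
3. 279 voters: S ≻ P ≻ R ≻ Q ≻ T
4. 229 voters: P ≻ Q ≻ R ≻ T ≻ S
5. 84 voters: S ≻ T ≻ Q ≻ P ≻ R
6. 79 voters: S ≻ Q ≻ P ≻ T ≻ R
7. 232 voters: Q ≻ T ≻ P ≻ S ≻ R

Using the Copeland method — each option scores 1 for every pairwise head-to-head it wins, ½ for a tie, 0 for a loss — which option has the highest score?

T: beats S; loses to P, Q, and R → score 1.
P: beats T, S, Q, and R → score 4.
S: beats R; loses to T, P, and Q → score 1.
Q: beats T, S, and R; loses to P → score 3.
R: beats T; loses to P, S, and Q → score 1.
P has the best pairwise record.

P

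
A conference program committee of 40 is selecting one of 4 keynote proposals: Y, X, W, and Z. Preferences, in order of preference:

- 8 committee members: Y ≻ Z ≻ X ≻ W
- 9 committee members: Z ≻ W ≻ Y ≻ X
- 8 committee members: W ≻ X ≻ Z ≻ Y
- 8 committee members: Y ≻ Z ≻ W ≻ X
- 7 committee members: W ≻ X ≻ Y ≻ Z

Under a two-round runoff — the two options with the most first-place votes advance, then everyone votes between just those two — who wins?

W

Round 1 first-place votes: Y 16, X 0, W 15, Z 9.
Y and W advance.
Runoff: Y is preferred to W by 16 voters; W by 24.
W wins the runoff.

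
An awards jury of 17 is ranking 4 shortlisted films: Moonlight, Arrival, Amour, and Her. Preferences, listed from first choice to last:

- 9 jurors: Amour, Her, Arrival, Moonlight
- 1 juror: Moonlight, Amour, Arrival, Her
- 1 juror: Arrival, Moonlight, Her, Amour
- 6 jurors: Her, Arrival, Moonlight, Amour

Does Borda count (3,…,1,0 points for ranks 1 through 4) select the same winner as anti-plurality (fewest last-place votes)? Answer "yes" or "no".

no

Borda — scores: Moonlight 11, Arrival 25, Amour 29, Her 37. Winner: Her.
Anti-plurality — last-place votes: Moonlight 9, Arrival 0, Amour 7, Her 1. Winner: Arrival.
The two methods disagree.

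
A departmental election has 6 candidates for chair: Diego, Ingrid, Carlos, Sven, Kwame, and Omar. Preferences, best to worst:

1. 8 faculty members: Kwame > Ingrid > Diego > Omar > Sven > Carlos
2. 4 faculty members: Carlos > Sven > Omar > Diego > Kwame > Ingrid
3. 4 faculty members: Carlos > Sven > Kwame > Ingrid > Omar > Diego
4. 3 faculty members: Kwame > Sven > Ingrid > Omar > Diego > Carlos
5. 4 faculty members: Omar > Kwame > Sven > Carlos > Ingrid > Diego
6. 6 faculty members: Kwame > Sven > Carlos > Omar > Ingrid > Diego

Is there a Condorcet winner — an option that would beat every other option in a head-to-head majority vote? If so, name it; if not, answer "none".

Kwame

Kwame vs Diego: 25–4 for Kwame.
Kwame vs Ingrid: 29–0 for Kwame.
Kwame vs Carlos: 21–8 for Kwame.
Kwame vs Sven: 21–8 for Kwame.
Kwame vs Omar: 21–8 for Kwame.
Kwame beats every other option head-to-head.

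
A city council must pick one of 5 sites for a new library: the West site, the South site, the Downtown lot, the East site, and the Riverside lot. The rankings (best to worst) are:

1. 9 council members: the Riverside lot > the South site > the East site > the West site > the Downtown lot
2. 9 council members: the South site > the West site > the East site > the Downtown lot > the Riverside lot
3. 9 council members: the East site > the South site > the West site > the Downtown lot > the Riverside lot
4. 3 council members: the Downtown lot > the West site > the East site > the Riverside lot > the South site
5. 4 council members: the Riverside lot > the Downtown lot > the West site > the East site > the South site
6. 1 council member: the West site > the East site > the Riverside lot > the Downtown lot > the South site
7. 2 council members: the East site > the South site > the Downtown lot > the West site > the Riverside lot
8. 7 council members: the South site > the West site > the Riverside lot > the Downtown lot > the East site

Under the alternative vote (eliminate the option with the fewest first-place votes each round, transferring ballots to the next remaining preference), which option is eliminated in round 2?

Round 1: the West site 1, the South site 16, the Downtown lot 3, the East site 11, the Riverside lot 13. Eliminate the West site.
Round 2: the South site 16, the Downtown lot 3, the East site 12, the Riverside lot 13. Eliminate the Downtown lot.

the Downtown lot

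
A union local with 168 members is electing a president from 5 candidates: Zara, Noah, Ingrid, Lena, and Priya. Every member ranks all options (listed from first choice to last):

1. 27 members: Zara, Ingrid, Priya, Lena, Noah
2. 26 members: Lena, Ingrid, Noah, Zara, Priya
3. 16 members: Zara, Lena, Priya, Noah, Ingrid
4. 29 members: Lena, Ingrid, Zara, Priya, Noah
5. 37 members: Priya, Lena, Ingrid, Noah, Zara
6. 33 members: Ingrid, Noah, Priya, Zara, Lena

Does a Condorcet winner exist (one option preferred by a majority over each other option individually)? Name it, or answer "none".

none

Checking pairwise contests:
Noah beats Zara 96–72.
Ingrid beats Noah 152–16.
Lena beats Ingrid 108–60.
Priya beats Lena 97–71.
Zara beats Priya 98–70.
Every option loses at least one head-to-head, so there is no Condorcet winner.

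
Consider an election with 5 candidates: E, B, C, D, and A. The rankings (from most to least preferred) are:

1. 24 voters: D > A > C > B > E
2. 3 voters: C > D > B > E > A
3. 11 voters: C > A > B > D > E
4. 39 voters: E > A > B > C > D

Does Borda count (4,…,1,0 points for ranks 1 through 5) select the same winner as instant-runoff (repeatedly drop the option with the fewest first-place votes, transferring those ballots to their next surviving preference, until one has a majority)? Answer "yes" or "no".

no

Borda — scores: E 159, B 130, C 143, D 116, A 222. Winner: A.
Instant-runoff — R1 E 39, B 0, C 14, D 24, A 0 (E winner). Winner: E.
The two methods disagree.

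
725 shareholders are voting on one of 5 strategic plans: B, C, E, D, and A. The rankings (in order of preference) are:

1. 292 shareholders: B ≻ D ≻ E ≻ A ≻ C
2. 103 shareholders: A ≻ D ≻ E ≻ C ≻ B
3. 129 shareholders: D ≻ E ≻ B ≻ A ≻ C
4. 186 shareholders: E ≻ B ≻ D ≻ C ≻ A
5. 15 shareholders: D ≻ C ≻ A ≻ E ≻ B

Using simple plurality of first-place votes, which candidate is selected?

First-place votes: B 292, C 0, E 186, D 144, A 103.
B has the most first-place votes.

B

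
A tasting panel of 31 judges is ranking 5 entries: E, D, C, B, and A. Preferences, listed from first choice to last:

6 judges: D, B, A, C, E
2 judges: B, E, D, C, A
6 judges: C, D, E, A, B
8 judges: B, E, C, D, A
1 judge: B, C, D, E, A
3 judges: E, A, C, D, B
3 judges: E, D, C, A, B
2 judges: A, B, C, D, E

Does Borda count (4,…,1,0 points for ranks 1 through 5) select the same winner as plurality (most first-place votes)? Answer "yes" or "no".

Borda — scores: E 67, D 70, C 67, B 68, A 38. Winner: D.
Plurality — first-place votes: E 6, D 6, C 6, B 11, A 2. Winner: B.
The two methods disagree.

no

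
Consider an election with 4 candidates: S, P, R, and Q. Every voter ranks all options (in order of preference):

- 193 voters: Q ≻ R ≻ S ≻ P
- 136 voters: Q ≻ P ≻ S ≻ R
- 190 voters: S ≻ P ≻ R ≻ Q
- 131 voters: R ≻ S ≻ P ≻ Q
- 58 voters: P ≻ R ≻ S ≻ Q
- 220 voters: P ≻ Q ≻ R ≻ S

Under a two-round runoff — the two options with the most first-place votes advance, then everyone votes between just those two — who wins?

P

Round 1 first-place votes: S 190, P 278, R 131, Q 329.
Q and P advance.
Runoff: Q is preferred to P by 329 voters; P by 599.
P wins the runoff.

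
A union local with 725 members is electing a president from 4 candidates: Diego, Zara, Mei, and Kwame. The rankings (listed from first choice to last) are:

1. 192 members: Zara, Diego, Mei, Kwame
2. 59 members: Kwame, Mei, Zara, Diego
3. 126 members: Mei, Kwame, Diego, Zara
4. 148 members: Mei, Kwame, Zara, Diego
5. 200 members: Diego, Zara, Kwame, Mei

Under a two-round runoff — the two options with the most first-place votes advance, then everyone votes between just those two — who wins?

Round 1 first-place votes: Diego 200, Zara 192, Mei 274, Kwame 59.
Mei and Diego advance.
Runoff: Mei is preferred to Diego by 333 voters; Diego by 392.
Diego wins the runoff.

Diego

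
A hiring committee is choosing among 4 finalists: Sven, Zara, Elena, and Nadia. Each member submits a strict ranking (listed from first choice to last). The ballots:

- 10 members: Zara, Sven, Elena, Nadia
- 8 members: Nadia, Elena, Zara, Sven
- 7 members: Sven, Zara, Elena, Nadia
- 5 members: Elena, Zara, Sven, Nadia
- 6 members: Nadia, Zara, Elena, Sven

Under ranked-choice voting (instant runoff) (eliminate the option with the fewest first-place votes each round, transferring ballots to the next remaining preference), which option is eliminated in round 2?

Sven

Round 1: Sven 7, Zara 10, Elena 5, Nadia 14. Eliminate Elena.
Round 2: Sven 7, Zara 15, Nadia 14. Eliminate Sven.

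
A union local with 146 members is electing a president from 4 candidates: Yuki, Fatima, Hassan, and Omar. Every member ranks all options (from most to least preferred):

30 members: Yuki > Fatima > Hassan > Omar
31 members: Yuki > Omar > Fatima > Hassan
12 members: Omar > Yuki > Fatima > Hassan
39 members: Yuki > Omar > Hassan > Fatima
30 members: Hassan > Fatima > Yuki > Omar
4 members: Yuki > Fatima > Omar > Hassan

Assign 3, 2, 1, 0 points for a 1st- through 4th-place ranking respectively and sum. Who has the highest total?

Yuki

Yuki: 30·3 + 31·3 + 12·2 + 39·3 + 30·1 + 4·3 = 366
Fatima: 30·2 + 31·1 + 12·1 + 39·0 + 30·2 + 4·2 = 171
Hassan: 30·1 + 31·0 + 12·0 + 39·1 + 30·3 + 4·0 = 159
Omar: 30·0 + 31·2 + 12·3 + 39·2 + 30·0 + 4·1 = 180
Yuki has the highest Borda score (366).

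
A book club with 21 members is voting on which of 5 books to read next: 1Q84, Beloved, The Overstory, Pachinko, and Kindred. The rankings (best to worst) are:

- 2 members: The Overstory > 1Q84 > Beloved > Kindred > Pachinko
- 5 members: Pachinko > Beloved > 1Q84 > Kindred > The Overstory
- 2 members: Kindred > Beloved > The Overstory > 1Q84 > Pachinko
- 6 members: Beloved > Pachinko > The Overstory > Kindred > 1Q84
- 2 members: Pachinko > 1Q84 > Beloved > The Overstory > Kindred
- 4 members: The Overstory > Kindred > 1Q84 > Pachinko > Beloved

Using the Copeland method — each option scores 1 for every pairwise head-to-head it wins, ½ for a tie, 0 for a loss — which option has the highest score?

1Q84: loses to Beloved, The Overstory, Pachinko, and Kindred → score 0.
Beloved: beats 1Q84, The Overstory, and Kindred; loses to Pachinko → score 3.
The Overstory: beats 1Q84 and Kindred; loses to Beloved and Pachinko → score 2.
Pachinko: beats 1Q84, Beloved, The Overstory, and Kindred → score 4.
Kindred: beats 1Q84; loses to Beloved, The Overstory, and Pachinko → score 1.
Pachinko has the best pairwise record.

Pachinko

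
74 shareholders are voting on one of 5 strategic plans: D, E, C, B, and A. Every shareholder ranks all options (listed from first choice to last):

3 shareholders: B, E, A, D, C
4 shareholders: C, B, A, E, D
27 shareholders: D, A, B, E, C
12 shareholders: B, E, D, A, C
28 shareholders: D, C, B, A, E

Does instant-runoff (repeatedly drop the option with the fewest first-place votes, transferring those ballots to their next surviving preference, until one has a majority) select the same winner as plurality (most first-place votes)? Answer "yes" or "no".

Instant-runoff — R1 D 55, E 0, C 4, B 15, A 0 (D winner). Winner: D.
Plurality — first-place votes: D 55, E 0, C 4, B 15, A 0. Winner: D.
The two methods agree.

yes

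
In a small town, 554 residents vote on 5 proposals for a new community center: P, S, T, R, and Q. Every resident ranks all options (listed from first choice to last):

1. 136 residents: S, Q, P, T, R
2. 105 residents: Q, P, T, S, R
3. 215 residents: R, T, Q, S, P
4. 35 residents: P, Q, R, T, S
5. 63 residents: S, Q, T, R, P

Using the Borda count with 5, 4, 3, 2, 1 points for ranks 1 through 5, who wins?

P: 136·3 + 105·4 + 215·1 + 35·5 + 63·1 = 1281
S: 136·5 + 105·2 + 215·2 + 35·1 + 63·5 = 1670
T: 136·2 + 105·3 + 215·4 + 35·2 + 63·3 = 1706
R: 136·1 + 105·1 + 215·5 + 35·3 + 63·2 = 1547
Q: 136·4 + 105·5 + 215·3 + 35·4 + 63·4 = 2106
Q has the highest Borda score (2106).

Q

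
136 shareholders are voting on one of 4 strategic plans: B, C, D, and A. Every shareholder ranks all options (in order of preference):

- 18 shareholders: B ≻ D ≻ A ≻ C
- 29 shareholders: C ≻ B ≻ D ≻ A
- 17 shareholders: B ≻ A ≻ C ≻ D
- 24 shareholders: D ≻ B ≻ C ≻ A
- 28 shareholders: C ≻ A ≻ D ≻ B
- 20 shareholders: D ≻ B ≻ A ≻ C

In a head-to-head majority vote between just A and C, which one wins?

Voters preferring A to C: 55; preferring C to A: 81.
C wins the head-to-head.

C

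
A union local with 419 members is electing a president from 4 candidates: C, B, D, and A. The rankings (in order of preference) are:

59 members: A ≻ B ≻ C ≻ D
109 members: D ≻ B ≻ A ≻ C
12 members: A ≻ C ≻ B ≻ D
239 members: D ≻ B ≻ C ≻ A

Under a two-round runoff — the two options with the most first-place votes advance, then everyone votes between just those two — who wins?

D

Round 1 first-place votes: C 0, B 0, D 348, A 71.
D and A advance.
Runoff: D is preferred to A by 348 voters; A by 71.
D wins the runoff.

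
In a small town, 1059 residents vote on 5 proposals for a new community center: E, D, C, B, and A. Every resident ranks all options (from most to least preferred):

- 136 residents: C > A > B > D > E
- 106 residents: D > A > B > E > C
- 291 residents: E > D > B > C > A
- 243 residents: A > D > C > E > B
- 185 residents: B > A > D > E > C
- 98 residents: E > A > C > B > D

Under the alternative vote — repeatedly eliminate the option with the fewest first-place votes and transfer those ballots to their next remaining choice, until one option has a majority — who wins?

A

Round 1: E 389, D 106, C 136, B 185, A 243. Eliminate D.
Round 2: E 389, C 136, B 185, A 349. Eliminate C.
Round 3: E 389, B 185, A 485. Eliminate B.
Round 4: E 389, A 670. A has a majority.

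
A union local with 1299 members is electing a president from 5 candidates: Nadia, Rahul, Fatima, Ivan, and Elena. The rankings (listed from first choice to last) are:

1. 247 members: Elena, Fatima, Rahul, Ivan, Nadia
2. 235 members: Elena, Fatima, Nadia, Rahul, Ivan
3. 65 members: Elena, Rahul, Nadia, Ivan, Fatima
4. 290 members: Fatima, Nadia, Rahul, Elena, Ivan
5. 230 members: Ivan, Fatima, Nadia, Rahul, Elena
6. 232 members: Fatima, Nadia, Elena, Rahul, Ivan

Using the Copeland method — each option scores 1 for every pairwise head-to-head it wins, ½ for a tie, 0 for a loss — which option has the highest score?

Nadia: beats Rahul, Ivan, and Elena; loses to Fatima → score 3.
Rahul: beats Ivan; loses to Nadia, Fatima, and Elena → score 1.
Fatima: beats Nadia, Rahul, Ivan, and Elena → score 4.
Ivan: loses to Nadia, Rahul, Fatima, and Elena → score 0.
Elena: beats Rahul and Ivan; loses to Nadia and Fatima → score 2.
Fatima has the best pairwise record.

Fatima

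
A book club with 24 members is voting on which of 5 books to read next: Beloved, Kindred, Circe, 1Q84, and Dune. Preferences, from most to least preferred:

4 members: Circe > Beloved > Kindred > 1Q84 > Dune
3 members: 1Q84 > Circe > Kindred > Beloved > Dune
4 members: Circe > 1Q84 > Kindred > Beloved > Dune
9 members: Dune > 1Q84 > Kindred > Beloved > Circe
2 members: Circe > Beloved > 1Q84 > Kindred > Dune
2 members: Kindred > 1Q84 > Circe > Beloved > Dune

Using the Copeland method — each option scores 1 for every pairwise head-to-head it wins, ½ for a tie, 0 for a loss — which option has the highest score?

Beloved: beats Dune; loses to Kindred, Circe, and 1Q84 → score 1.
Kindred: beats Beloved and Dune; loses to Circe and 1Q84 → score 2.
Circe: beats Beloved, Kindred, and Dune; loses to 1Q84 → score 3.
1Q84: beats Beloved, Kindred, Circe, and Dune → score 4.
Dune: loses to Beloved, Kindred, Circe, and 1Q84 → score 0.
1Q84 has the best pairwise record.

1Q84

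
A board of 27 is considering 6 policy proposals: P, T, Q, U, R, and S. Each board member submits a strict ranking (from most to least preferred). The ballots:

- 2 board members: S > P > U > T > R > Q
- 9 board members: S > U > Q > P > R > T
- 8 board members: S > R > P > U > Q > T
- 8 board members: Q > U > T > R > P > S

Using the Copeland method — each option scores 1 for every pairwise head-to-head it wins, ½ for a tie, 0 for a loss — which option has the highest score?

S

P: beats T; loses to Q, U, R, and S → score 1.
T: loses to P, Q, U, R, and S → score 0.
Q: beats P, T, and R; loses to U and S → score 3.
U: beats P, T, Q, and R; loses to S → score 4.
R: beats P and T; loses to Q, U, and S → score 2.
S: beats P, T, Q, U, and R → score 5.
S has the best pairwise record.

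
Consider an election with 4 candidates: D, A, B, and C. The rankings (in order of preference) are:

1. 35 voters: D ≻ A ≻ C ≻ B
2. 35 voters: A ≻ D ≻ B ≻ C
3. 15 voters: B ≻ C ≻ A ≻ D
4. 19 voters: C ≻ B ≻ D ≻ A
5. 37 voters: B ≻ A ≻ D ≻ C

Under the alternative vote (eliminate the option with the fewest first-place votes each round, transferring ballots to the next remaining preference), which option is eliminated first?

Round 1: D 35, A 35, B 52, C 19. Eliminate C.

C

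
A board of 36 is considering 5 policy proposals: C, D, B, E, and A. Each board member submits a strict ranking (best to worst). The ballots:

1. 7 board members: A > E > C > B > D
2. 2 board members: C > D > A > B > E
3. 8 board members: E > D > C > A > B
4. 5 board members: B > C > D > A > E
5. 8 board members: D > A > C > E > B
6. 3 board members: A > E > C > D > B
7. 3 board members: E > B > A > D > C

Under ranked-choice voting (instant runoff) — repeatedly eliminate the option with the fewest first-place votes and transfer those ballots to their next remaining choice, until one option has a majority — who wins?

E

Round 1: C 2, D 8, B 5, E 11, A 10. Eliminate C.
Round 2: D 10, B 5, E 11, A 10. Eliminate B.
Round 3: D 15, E 11, A 10. Eliminate A.
Round 4: D 15, E 21. E has a majority.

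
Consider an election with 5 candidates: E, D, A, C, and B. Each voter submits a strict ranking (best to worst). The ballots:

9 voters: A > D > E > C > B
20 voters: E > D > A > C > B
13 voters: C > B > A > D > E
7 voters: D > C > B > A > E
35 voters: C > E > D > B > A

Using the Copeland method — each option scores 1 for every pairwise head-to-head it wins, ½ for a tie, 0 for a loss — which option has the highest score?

C

E: beats D, A, and B; loses to C → score 3.
D: beats A and B; loses to E and C → score 2.
A: loses to E, D, C, and B → score 0.
C: beats E, D, A, and B → score 4.
B: beats A; loses to E, D, and C → score 1.
C has the best pairwise record.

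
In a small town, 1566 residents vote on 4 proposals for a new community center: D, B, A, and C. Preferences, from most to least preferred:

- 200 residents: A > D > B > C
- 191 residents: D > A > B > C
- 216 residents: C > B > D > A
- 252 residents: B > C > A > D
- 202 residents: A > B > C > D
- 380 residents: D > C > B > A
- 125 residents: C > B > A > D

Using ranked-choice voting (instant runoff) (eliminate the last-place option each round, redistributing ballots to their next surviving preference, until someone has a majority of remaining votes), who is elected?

Round 1: D 571, B 252, A 402, C 341. Eliminate B.
Round 2: D 571, A 402, C 593. Eliminate A.
Round 3: D 771, C 795. C has a majority.

C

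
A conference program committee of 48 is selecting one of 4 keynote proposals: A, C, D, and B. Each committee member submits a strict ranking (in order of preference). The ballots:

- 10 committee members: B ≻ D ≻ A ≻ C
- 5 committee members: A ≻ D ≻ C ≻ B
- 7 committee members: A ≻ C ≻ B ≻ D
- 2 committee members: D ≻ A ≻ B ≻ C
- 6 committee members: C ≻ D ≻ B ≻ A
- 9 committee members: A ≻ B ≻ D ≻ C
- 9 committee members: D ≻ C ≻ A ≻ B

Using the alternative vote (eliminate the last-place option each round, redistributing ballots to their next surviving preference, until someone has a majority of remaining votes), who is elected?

Round 1: A 21, C 6, D 11, B 10. Eliminate C.
Round 2: A 21, D 17, B 10. Eliminate B.
Round 3: A 21, D 27. D has a majority.

D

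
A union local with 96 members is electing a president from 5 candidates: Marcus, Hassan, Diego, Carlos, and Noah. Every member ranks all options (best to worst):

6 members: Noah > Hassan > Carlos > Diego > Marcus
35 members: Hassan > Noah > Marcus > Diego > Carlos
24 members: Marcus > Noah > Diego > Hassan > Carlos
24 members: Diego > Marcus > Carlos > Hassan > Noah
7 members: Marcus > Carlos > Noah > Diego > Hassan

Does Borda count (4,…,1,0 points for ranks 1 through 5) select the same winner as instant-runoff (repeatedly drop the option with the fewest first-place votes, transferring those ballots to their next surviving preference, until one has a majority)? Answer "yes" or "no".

Borda — scores: Marcus 266, Hassan 206, Diego 192, Carlos 81, Noah 215. Winner: Marcus.
Instant-runoff — R1 Marcus 31, Hassan 35, Diego 24, Carlos 0, Noah 6 (Carlos out); R2 Marcus 31, Hassan 35, Diego 24, Noah 6 (Noah out); R3 Marcus 31, Hassan 41, Diego 24 (Diego out); R4 Marcus 55, Hassan 41 (Marcus winner). Winner: Marcus.
The two methods agree.

yes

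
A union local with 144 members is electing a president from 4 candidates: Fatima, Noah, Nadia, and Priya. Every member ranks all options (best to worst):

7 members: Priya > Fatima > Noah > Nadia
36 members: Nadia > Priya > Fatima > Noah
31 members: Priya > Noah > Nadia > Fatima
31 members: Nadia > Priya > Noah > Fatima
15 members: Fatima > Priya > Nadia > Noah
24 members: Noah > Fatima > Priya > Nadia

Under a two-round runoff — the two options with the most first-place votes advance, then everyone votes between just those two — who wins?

Priya

Round 1 first-place votes: Fatima 15, Noah 24, Nadia 67, Priya 38.
Nadia and Priya advance.
Runoff: Nadia is preferred to Priya by 67 voters; Priya by 77.
Priya wins the runoff.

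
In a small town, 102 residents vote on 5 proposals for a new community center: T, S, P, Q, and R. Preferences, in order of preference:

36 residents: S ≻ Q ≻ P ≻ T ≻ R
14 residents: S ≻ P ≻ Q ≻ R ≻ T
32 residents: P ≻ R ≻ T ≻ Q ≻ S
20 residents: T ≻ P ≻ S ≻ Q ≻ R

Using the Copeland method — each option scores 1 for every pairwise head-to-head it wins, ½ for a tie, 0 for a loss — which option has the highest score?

T: beats S, Q, and R; loses to P → score 3.
S: beats Q and R; loses to T and P → score 2.
P: beats T, S, Q, and R → score 4.
Q: beats R; loses to T, S, and P → score 1.
R: loses to T, S, P, and Q → score 0.
P has the best pairwise record.

P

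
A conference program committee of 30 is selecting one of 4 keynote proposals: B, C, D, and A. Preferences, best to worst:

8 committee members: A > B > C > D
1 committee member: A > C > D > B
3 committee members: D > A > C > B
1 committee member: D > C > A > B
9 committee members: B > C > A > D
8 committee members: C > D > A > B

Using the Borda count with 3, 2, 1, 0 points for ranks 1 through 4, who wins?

C

B: 8·2 + 1·0 + 3·0 + 1·0 + 9·3 + 8·0 = 43
C: 8·1 + 1·2 + 3·1 + 1·2 + 9·2 + 8·3 = 57
D: 8·0 + 1·1 + 3·3 + 1·3 + 9·0 + 8·2 = 29
A: 8·3 + 1·3 + 3·2 + 1·1 + 9·1 + 8·1 = 51
C has the highest Borda score (57).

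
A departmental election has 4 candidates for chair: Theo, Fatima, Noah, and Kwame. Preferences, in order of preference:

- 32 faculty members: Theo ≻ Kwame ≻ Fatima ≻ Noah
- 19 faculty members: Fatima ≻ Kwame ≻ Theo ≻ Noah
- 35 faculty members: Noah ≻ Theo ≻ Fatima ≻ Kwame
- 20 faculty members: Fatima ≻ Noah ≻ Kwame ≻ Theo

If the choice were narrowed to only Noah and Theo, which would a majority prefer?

Noah

Voters preferring Noah to Theo: 55; preferring Theo to Noah: 51.
Noah wins the head-to-head.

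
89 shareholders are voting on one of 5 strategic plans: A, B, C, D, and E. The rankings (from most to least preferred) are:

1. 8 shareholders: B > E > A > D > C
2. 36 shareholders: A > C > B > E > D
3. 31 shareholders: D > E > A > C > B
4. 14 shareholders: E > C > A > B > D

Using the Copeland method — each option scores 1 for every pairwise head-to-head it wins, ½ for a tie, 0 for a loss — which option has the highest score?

A: beats B, C, and D; loses to E → score 3.
B: beats D; loses to A, C, and E → score 1.
C: beats B and D; loses to A and E → score 2.
D: loses to A, B, C, and E → score 0.
E: beats A, B, C, and D → score 4.
E has the best pairwise record.

E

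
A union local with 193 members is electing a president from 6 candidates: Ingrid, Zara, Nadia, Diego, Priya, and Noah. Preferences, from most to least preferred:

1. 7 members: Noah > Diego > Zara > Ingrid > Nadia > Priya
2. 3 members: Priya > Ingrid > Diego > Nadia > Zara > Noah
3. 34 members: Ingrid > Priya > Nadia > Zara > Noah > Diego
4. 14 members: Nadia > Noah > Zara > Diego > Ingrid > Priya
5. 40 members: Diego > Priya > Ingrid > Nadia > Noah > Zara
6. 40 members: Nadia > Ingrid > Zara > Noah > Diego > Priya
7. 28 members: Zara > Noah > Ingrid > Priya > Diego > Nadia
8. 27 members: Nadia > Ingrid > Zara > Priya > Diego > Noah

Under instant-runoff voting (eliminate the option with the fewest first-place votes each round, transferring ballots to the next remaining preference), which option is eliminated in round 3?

Round 1: Ingrid 34, Zara 28, Nadia 81, Diego 40, Priya 3, Noah 7. Eliminate Priya.
Round 2: Ingrid 37, Zara 28, Nadia 81, Diego 40, Noah 7. Eliminate Noah.
Round 3: Ingrid 37, Zara 28, Nadia 81, Diego 47. Eliminate Zara.

Zara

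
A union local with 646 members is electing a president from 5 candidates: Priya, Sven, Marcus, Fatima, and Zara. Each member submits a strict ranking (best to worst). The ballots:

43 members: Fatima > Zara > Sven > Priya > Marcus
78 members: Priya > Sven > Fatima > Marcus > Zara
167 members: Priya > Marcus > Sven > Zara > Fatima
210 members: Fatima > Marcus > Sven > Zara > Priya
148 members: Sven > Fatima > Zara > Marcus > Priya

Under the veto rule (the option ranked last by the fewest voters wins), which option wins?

Last-place votes: Priya 358, Sven 0, Marcus 43, Fatima 167, Zara 78.
Sven is ranked last by the fewest voters, so Sven wins.

Sven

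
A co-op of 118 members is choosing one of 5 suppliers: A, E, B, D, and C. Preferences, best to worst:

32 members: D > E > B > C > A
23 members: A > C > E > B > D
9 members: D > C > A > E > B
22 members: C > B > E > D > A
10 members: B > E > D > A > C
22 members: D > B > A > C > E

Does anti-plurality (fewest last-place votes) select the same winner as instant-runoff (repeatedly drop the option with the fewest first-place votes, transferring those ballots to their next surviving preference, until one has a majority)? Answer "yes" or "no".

Anti-plurality — last-place votes: A 54, E 22, B 9, D 23, C 10. Winner: B.
Instant-runoff — R1 A 23, E 0, B 10, D 63, C 22 (D winner). Winner: D.
The two methods disagree.

no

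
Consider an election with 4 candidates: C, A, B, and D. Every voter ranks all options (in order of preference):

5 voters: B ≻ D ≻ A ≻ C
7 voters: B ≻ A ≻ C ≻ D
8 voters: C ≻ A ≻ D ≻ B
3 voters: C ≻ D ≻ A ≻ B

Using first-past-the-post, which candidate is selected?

B

First-place votes: C 11, A 0, B 12, D 0.
B has the most first-place votes.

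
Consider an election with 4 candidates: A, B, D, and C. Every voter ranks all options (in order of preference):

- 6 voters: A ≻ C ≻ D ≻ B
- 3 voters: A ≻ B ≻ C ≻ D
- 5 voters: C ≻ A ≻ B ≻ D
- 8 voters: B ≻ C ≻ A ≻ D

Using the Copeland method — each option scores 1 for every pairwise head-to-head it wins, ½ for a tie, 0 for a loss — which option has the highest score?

C

A: beats B and D; loses to C → score 2.
B: beats D; ties C; loses to A → score 1.5.
D: loses to A, B, and C → score 0.
C: beats A and D; ties B → score 2.5.
C has the best pairwise record.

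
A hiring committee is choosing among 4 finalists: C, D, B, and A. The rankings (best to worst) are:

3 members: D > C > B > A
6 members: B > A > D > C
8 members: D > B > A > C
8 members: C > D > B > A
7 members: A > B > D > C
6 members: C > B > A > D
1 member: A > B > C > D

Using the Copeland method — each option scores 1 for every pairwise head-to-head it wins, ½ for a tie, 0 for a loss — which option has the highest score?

C: loses to D, B, and A → score 0.
D: beats C; loses to B and A → score 1.
B: beats C, D, and A → score 3.
A: beats C and D; loses to B → score 2.
B has the best pairwise record.

B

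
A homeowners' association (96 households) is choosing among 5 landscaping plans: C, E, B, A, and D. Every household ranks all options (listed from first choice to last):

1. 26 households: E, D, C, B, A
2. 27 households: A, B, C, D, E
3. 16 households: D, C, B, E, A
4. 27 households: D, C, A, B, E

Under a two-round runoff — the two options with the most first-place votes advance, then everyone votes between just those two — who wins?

Round 1 first-place votes: C 0, E 26, B 0, A 27, D 43.
D and A advance.
Runoff: D is preferred to A by 69 voters; A by 27.
D wins the runoff.

D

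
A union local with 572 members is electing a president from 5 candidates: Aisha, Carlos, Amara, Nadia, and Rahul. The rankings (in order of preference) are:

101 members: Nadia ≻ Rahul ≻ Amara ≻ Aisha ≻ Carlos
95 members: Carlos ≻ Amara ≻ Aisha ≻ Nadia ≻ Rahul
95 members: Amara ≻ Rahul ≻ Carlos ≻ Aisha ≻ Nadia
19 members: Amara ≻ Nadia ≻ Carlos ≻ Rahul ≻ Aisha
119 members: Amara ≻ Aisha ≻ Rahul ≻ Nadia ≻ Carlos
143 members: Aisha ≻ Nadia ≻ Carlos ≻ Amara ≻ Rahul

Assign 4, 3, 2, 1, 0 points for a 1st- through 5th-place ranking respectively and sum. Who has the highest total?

Amara

Aisha: 101·1 + 95·2 + 95·1 + 19·0 + 119·3 + 143·4 = 1315
Carlos: 101·0 + 95·4 + 95·2 + 19·2 + 119·0 + 143·2 = 894
Amara: 101·2 + 95·3 + 95·4 + 19·4 + 119·4 + 143·1 = 1562
Nadia: 101·4 + 95·1 + 95·0 + 19·3 + 119·1 + 143·3 = 1104
Rahul: 101·3 + 95·0 + 95·3 + 19·1 + 119·2 + 143·0 = 845
Amara has the highest Borda score (1562).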